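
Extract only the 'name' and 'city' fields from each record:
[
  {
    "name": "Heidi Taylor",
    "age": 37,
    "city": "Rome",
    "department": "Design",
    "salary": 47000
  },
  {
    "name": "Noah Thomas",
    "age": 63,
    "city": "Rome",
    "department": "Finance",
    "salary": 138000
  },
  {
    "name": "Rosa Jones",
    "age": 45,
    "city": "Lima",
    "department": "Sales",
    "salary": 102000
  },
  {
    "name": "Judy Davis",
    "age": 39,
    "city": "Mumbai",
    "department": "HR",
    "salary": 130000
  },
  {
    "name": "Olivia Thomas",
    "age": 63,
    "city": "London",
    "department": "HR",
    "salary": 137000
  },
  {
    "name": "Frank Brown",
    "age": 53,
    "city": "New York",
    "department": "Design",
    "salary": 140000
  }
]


Original: 6 records with fields: name, age, city, department, salary
Keep: ['name', 'city']
Drop: ['age', 'department', 'salary']
Result: 6 records, 2 fields each

[
  {
    "name": "Heidi Taylor",
    "city": "Rome"
  },
  {
    "name": "Noah Thomas",
    "city": "Rome"
  },
  {
    "name": "Rosa Jones",
    "city": "Lima"
  },
  {
    "name": "Judy Davis",
    "city": "Mumbai"
  },
  {
    "name": "Olivia Thomas",
    "city": "London"
  },
  {
    "name": "Frank Brown",
    "city": "New York"
  }
]


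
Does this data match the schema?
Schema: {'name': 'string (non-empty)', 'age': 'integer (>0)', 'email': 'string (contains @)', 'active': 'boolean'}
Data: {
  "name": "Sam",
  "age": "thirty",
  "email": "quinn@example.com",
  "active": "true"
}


Validating each field against schema:
  name: OK (non-empty string)
  age: FAIL ("thirty" is not an integer)
  email: OK (string with @)
  active: FAIL ("true" is not a boolean)

Result: INVALID (2 errors: age, active)

INVALID (2 errors: age, active)


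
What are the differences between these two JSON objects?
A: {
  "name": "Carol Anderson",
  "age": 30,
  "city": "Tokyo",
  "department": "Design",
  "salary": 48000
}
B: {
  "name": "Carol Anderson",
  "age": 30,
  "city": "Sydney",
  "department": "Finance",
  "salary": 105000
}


Comparing each field (in key order):
  name: same
  age: same
  city: DIFFERENT
  department: DIFFERENT
  salary: DIFFERENT
Differences:
  city: Tokyo -> Sydney
  department: Design -> Finance
  salary: 48000 -> 105000

3 field(s) changed

3 changes: city, department, salary


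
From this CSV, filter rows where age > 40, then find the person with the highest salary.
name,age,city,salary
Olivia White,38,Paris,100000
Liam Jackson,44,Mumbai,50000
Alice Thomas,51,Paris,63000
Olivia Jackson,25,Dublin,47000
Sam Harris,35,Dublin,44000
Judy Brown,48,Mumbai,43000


Filter: age > 40
Sort by: salary (descending)

Filtered records (3):
  Alice Thomas, age 51, salary $63000
  Liam Jackson, age 44, salary $50000
  Judy Brown, age 48, salary $43000

Highest salary: Alice Thomas ($63000)

Alice Thomas


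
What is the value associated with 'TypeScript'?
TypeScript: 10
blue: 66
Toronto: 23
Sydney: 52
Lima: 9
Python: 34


Looking up key 'TypeScript'
Value: 10

10


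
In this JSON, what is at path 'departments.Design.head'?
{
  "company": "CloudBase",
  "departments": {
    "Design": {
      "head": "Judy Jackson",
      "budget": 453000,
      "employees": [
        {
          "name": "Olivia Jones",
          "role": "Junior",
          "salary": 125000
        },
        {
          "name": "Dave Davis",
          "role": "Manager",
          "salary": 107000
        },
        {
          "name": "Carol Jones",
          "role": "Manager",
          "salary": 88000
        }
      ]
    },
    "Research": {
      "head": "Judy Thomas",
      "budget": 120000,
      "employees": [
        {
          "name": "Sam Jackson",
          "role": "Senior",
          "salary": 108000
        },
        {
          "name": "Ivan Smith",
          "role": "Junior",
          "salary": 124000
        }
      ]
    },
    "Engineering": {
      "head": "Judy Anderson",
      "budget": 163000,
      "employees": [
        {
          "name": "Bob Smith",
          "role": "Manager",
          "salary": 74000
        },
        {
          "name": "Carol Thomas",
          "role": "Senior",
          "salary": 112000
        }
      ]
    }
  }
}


Path: departments.Design.head

Navigate:
  -> departments
  -> Design
  -> head = 'Judy Jackson'

Judy Jackson


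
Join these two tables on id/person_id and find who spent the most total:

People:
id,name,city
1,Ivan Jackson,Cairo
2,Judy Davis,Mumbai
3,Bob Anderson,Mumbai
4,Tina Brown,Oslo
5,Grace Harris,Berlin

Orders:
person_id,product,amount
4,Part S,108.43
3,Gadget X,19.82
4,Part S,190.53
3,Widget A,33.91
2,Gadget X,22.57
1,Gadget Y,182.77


Join on: people.id = orders.person_id

Joined rows:
  Tina Brown (Oslo) bought Part S for $108.43
  Bob Anderson (Mumbai) bought Gadget X for $19.82
  Tina Brown (Oslo) bought Part S for $190.53
  Bob Anderson (Mumbai) bought Widget A for $33.91
  Judy Davis (Mumbai) bought Gadget X for $22.57
  Ivan Jackson (Cairo) bought Gadget Y for $182.77

Total per person:
  Tina Brown: $298.96
  Ivan Jackson: $182.77
  Bob Anderson: $53.73
  Judy Davis: $22.57

Top spender: Tina Brown ($298.96)

Tina Brown ($298.96)


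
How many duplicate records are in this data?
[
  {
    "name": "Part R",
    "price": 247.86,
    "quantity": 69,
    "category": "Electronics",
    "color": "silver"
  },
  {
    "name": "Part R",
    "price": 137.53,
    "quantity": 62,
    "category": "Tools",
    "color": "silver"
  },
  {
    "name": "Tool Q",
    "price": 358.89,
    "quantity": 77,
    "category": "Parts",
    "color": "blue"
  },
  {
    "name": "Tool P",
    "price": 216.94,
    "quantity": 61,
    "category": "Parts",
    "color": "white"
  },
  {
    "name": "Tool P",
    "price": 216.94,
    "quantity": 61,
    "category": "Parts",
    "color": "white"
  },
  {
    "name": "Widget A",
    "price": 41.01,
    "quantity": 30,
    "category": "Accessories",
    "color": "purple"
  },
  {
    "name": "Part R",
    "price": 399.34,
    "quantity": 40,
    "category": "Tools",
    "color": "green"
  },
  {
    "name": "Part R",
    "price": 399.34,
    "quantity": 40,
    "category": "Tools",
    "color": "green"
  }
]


Checking 8 records for duplicates:

  Row 1: Part R ($247.86, qty 69)
  Row 2: Part R ($137.53, qty 62)
  Row 3: Tool Q ($358.89, qty 77)
  Row 4: Tool P ($216.94, qty 61)
  Row 5: Tool P ($216.94, qty 61) <-- DUPLICATE
  Row 6: Widget A ($41.01, qty 30)
  Row 7: Part R ($399.34, qty 40)
  Row 8: Part R ($399.34, qty 40) <-- DUPLICATE

Duplicates found: 2
Unique records: 6

2 duplicates, 6 unique


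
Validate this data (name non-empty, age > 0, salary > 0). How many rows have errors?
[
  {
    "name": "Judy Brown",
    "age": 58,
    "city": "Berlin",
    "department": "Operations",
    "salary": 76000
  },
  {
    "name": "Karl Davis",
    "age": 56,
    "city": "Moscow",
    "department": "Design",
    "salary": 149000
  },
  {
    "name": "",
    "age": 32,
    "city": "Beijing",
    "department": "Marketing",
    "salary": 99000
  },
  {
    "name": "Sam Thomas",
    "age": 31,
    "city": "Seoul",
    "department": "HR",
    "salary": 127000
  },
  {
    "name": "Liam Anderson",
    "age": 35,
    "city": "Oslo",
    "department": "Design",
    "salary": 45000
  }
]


Validating 5 records:
Rules: name non-empty, age > 0, salary > 0

  Row 1 (Judy Brown): OK
  Row 2 (Karl Davis): OK
  Row 3 (???): empty name
  Row 4 (Sam Thomas): OK
  Row 5 (Liam Anderson): OK

Total errors: 1

1 errors


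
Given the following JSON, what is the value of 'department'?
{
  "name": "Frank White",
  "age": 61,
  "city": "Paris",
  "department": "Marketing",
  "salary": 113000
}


Looking up field 'department'
Value: Marketing

Marketing


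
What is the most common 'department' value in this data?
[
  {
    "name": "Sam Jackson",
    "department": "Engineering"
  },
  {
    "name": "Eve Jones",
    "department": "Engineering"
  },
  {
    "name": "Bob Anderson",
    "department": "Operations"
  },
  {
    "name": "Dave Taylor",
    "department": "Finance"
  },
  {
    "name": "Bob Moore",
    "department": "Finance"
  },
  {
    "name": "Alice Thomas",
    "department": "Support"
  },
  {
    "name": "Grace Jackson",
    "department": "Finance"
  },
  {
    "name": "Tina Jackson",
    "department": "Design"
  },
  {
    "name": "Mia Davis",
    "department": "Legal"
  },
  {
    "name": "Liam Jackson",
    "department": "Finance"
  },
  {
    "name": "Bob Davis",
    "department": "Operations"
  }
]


Counting 'department' values across 11 records:

  Finance: 4 ####
  Engineering: 2 ##
  Operations: 2 ##
  Support: 1 #
  Design: 1 #
  Legal: 1 #

Most common: Finance (4 times)

Finance (4 times)


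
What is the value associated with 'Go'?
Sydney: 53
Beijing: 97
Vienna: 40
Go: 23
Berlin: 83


Looking up key 'Go'
Value: 23

23


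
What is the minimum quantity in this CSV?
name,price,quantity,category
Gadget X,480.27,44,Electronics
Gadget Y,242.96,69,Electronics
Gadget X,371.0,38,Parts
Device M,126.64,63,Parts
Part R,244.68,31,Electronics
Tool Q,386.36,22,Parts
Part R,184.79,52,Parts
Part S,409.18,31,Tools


Computing minimum quantity:
Values: [44, 69, 38, 63, 31, 22, 52, 31]
Min = 22

22


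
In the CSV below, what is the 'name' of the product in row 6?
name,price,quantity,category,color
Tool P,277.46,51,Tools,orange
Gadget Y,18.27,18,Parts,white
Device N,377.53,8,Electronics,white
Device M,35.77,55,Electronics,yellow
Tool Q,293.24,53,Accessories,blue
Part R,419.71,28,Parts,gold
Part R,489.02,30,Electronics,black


Query: Row 6 ('Part R'), column 'name'
Value: Part R

Part R


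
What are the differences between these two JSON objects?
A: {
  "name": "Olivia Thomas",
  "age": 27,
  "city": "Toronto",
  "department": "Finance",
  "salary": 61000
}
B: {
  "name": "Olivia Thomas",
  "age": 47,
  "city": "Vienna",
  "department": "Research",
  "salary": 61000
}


Comparing each field (in key order):
  name: same
  age: DIFFERENT
  city: DIFFERENT
  department: DIFFERENT
  salary: same
Differences:
  age: 27 -> 47
  city: Toronto -> Vienna
  department: Finance -> Research

3 field(s) changed

3 changes: age, city, department


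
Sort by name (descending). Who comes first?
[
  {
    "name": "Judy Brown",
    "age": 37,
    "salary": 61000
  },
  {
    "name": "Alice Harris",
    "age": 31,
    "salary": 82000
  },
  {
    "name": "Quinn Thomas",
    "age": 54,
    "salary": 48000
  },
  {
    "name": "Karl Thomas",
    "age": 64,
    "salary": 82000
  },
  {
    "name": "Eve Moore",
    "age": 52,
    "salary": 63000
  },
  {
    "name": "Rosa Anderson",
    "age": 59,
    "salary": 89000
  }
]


Sort by: name (descending)

Sorted order:
  1. Rosa Anderson (name = Rosa Anderson)
  2. Quinn Thomas (name = Quinn Thomas)
  3. Karl Thomas (name = Karl Thomas)
  4. Judy Brown (name = Judy Brown)
  5. Eve Moore (name = Eve Moore)
  6. Alice Harris (name = Alice Harris)

First: Rosa Anderson

Rosa Anderson


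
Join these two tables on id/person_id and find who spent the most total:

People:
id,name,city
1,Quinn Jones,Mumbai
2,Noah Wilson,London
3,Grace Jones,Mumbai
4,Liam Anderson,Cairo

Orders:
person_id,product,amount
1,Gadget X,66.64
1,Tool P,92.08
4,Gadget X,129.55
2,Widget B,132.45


Join on: people.id = orders.person_id

Joined rows:
  Quinn Jones (Mumbai) bought Gadget X for $66.64
  Quinn Jones (Mumbai) bought Tool P for $92.08
  Liam Anderson (Cairo) bought Gadget X for $129.55
  Noah Wilson (London) bought Widget B for $132.45

Total per person:
  Quinn Jones: $158.72
  Noah Wilson: $132.45
  Liam Anderson: $129.55

Top spender: Quinn Jones ($158.72)

Quinn Jones ($158.72)


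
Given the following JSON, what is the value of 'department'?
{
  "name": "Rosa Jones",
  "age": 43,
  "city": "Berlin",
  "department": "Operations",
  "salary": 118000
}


Looking up field 'department'
Value: Operations

Operations


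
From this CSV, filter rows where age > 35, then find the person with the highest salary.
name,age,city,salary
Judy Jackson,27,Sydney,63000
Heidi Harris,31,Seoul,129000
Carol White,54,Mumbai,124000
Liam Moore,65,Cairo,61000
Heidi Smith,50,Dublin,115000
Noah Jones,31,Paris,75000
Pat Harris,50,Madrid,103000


Filter: age > 35
Sort by: salary (descending)

Filtered records (4):
  Carol White, age 54, salary $124000
  Heidi Smith, age 50, salary $115000
  Pat Harris, age 50, salary $103000
  Liam Moore, age 65, salary $61000

Highest salary: Carol White ($124000)

Carol White


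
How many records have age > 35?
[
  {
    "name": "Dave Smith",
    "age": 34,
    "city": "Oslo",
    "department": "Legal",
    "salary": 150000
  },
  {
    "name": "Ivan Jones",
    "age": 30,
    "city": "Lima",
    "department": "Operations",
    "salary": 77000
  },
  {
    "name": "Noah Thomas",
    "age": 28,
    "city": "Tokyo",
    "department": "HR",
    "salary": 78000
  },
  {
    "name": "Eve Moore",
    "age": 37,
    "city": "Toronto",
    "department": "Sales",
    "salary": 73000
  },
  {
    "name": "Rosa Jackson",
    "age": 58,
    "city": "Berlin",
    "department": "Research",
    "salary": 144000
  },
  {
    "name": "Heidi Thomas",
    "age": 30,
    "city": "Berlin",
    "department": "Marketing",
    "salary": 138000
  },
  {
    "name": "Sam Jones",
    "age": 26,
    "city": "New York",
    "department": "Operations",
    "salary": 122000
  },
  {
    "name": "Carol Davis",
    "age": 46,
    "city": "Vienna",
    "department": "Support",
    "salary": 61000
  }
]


Data: 8 records
Condition: age > 35

Checking each record:
  Dave Smith: 34
  Ivan Jones: 30
  Noah Thomas: 28
  Eve Moore: 37 MATCH
  Rosa Jackson: 58 MATCH
  Heidi Thomas: 30
  Sam Jones: 26
  Carol Davis: 46 MATCH

Count: 3

3


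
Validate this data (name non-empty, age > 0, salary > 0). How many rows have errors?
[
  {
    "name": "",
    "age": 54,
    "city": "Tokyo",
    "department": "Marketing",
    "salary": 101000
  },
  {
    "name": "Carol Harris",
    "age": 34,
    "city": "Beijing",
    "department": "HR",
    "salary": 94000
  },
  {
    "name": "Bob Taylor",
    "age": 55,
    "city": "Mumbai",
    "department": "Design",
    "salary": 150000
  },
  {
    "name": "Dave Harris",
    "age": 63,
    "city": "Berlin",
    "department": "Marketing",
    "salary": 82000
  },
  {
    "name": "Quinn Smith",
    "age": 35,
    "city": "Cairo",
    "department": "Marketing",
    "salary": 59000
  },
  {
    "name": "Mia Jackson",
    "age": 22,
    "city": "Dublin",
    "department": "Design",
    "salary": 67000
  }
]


Validating 6 records:
Rules: name non-empty, age > 0, salary > 0

  Row 1 (???): empty name
  Row 2 (Carol Harris): OK
  Row 3 (Bob Taylor): OK
  Row 4 (Dave Harris): OK
  Row 5 (Quinn Smith): OK
  Row 6 (Mia Jackson): OK

Total errors: 1

1 errors


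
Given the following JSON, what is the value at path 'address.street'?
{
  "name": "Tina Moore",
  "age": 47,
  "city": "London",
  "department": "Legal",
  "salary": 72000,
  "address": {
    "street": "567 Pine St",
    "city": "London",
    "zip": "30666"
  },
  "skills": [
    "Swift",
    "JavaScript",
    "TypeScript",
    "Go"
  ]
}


Query: address.street
Path: address -> street
Value: 567 Pine St

567 Pine St


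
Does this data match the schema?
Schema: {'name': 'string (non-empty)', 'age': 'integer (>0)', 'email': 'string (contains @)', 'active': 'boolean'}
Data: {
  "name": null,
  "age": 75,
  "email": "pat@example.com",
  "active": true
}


Validating each field against schema:
  name: FAIL (null is not a string)
  age: OK (positive integer)
  email: OK (string with @)
  active: OK (boolean)

Result: INVALID (1 error: name)

INVALID (1 error: name)


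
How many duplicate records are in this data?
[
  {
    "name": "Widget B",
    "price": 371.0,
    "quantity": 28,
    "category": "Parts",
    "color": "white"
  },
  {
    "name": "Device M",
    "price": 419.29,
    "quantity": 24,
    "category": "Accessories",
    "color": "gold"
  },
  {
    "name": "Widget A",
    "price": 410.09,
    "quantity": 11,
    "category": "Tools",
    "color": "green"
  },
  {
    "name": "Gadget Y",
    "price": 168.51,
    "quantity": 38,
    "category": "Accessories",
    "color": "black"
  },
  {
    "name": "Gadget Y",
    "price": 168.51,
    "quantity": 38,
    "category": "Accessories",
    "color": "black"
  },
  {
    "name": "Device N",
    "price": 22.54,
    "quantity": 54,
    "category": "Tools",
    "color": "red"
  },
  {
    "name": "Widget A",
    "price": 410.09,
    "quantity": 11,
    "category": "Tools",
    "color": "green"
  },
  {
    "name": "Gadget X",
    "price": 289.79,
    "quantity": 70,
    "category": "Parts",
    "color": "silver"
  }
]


Checking 8 records for duplicates:

  Row 1: Widget B ($371.0, qty 28)
  Row 2: Device M ($419.29, qty 24)
  Row 3: Widget A ($410.09, qty 11)
  Row 4: Gadget Y ($168.51, qty 38)
  Row 5: Gadget Y ($168.51, qty 38) <-- DUPLICATE
  Row 6: Device N ($22.54, qty 54)
  Row 7: Widget A ($410.09, qty 11) <-- DUPLICATE
  Row 8: Gadget X ($289.79, qty 70)

Duplicates found: 2
Unique records: 6

2 duplicates, 6 unique


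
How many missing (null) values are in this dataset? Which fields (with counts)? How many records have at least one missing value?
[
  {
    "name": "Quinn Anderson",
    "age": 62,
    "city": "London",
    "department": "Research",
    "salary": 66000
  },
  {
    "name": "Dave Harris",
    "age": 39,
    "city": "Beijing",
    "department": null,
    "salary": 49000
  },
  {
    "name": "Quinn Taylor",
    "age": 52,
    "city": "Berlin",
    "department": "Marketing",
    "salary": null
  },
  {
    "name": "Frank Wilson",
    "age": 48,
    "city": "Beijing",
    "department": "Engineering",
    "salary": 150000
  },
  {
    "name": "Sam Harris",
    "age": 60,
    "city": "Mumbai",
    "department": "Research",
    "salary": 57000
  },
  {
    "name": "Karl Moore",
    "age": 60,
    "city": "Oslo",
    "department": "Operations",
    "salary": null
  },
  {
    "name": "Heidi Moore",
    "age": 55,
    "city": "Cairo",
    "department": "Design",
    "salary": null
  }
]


Checking for missing (null) values in 7 records:

  Quinn Anderson: complete
  Dave Harris: department
  Quinn Taylor: salary
  Frank Wilson: complete
  Sam Harris: complete
  Karl Moore: salary
  Heidi Moore: salary

Per field:
  name: 0 missing
  age: 0 missing
  city: 0 missing
  department: 1 missing
  salary: 3 missing

Total missing values: 4
Records with any missing: 4

4 missing values (department: 1, salary: 3); 4 incomplete records


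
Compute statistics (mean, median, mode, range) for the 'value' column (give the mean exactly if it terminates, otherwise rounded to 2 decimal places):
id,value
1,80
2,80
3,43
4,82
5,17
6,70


Data: [80, 80, 43, 82, 17, 70]
Count: 6
Sum: 372
Mean: 372/6 = 62
Sorted: [17, 43, 70, 80, 80, 82]
Median: 75.0
Mode: 80 (2 times)
Range: 82 - 17 = 65
Min: 17, Max: 82

mean=62, median=75.0, mode=80, range=65


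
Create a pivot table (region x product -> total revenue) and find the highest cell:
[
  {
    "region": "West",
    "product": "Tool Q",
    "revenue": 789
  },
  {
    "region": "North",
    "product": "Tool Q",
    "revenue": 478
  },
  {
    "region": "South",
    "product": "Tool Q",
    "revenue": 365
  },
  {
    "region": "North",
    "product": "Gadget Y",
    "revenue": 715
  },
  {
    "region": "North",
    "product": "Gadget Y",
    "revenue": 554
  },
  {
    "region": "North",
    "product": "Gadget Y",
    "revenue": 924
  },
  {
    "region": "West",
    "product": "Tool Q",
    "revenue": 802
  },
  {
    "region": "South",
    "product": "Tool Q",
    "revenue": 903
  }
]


Pivot: region (rows) x product (columns) -> total revenue

     Gadget Y      Tool Q      
North         2193           478  
South            0          1268  
West             0          1591  

Highest: North / Gadget Y = $2193

North / Gadget Y = $2193


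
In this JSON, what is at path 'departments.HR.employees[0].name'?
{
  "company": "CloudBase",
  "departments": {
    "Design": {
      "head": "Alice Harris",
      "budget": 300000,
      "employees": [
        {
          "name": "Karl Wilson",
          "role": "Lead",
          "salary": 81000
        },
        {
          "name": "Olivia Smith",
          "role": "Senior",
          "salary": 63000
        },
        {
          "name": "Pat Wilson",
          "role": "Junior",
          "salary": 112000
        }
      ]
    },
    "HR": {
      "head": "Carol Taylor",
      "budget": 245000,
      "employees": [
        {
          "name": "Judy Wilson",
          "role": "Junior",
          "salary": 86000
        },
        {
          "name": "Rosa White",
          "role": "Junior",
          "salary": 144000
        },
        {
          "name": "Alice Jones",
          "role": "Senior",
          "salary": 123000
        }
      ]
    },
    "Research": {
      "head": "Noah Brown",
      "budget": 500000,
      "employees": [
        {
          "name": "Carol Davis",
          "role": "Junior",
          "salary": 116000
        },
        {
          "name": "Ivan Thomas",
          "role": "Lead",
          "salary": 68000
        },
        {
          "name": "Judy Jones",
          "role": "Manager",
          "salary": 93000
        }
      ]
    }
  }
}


Path: departments.HR.employees[0].name

Navigate:
  -> departments
  -> HR
  -> employees[0].name = 'Judy Wilson'

Judy Wilson


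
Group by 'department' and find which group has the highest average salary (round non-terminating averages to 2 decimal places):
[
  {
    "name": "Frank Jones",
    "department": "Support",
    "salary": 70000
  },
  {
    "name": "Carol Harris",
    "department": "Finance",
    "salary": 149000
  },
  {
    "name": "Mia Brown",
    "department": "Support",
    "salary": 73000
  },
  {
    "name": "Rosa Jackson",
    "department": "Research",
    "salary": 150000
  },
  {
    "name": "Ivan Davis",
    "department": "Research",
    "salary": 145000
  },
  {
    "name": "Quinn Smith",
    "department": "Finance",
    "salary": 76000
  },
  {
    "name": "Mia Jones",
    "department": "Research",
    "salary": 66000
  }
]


Group by: department

Groups:
  Finance: 2 people, avg salary = 225000/2 = $112500
  Research: 3 people, avg salary = 361000/3 ≈ $120333.33
  Support: 2 people, avg salary = 143000/2 = $71500

Highest average salary: Research (≈$120333.33)

Research (≈$120333.33)


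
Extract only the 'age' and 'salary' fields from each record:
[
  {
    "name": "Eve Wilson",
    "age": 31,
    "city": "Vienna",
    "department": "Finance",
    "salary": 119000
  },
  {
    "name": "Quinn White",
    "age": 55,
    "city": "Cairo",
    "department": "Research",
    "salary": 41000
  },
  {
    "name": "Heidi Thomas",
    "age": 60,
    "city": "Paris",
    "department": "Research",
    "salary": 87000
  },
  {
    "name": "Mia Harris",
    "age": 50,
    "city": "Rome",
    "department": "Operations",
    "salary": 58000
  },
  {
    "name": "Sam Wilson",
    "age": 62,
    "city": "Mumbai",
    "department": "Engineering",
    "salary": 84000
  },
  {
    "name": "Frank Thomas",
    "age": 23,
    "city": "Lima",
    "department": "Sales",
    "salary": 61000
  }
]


Original: 6 records with fields: name, age, city, department, salary
Keep: ['age', 'salary']
Drop: ['name', 'city', 'department']
Result: 6 records, 2 fields each

[
  {
    "age": 31,
    "salary": 119000
  },
  {
    "age": 55,
    "salary": 41000
  },
  {
    "age": 60,
    "salary": 87000
  },
  {
    "age": 50,
    "salary": 58000
  },
  {
    "age": 62,
    "salary": 84000
  },
  {
    "age": 23,
    "salary": 61000
  }
]


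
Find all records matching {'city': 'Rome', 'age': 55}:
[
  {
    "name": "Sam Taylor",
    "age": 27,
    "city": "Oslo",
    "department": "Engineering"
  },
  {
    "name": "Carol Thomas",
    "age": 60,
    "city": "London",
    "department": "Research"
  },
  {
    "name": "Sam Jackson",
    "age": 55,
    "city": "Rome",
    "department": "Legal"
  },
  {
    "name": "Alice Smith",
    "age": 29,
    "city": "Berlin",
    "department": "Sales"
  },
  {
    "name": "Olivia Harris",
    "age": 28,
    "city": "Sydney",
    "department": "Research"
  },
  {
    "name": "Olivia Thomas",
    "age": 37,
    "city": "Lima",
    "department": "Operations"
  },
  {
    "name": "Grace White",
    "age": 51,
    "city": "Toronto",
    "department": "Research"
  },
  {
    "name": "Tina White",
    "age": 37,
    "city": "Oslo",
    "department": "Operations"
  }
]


Search criteria: {'city': 'Rome', 'age': 55}

Checking 8 records:
  Sam Taylor: {city: Oslo, age: 27}
  Carol Thomas: {city: London, age: 60}
  Sam Jackson: {city: Rome, age: 55} <-- MATCH
  Alice Smith: {city: Berlin, age: 29}
  Olivia Harris: {city: Sydney, age: 28}
  Olivia Thomas: {city: Lima, age: 37}
  Grace White: {city: Toronto, age: 51}
  Tina White: {city: Oslo, age: 37}

Matches: ["Sam Jackson"]

["Sam Jackson"]


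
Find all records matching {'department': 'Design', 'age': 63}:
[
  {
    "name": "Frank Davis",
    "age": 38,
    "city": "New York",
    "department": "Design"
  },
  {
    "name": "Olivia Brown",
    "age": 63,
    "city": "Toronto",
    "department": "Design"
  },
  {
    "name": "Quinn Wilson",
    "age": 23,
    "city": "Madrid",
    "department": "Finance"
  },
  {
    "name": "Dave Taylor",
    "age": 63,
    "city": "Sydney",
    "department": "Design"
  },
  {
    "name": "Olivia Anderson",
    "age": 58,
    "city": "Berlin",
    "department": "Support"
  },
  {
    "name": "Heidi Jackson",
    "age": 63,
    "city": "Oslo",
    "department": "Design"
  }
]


Search criteria: {'department': 'Design', 'age': 63}

Checking 6 records:
  Frank Davis: {department: Design, age: 38}
  Olivia Brown: {department: Design, age: 63} <-- MATCH
  Quinn Wilson: {department: Finance, age: 23}
  Dave Taylor: {department: Design, age: 63} <-- MATCH
  Olivia Anderson: {department: Support, age: 58}
  Heidi Jackson: {department: Design, age: 63} <-- MATCH

Matches: ["Olivia Brown", "Dave Taylor", "Heidi Jackson"]

["Olivia Brown", "Dave Taylor", "Heidi Jackson"]


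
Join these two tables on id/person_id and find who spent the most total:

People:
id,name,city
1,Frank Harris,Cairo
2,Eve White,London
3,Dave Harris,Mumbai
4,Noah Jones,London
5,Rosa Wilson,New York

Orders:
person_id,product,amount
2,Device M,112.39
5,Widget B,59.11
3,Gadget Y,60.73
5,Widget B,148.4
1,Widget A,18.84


Join on: people.id = orders.person_id

Joined rows:
  Eve White (London) bought Device M for $112.39
  Rosa Wilson (New York) bought Widget B for $59.11
  Dave Harris (Mumbai) bought Gadget Y for $60.73
  Rosa Wilson (New York) bought Widget B for $148.4
  Frank Harris (Cairo) bought Widget A for $18.84

Total per person:
  Rosa Wilson: $207.51
  Eve White: $112.39
  Dave Harris: $60.73
  Frank Harris: $18.84

Top spender: Rosa Wilson ($207.51)

Rosa Wilson ($207.51)


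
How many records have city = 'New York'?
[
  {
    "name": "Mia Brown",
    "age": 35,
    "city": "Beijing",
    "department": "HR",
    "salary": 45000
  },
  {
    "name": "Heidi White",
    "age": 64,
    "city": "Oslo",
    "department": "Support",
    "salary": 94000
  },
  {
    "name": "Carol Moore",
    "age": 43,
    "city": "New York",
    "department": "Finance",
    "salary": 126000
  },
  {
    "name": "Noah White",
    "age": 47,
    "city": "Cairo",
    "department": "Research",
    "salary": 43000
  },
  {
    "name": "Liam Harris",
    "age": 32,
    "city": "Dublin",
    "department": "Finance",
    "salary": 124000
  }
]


Data: 5 records
Condition: city = 'New York'

Checking each record:
  Mia Brown: Beijing
  Heidi White: Oslo
  Carol Moore: New York MATCH
  Noah White: Cairo
  Liam Harris: Dublin

Count: 1

1


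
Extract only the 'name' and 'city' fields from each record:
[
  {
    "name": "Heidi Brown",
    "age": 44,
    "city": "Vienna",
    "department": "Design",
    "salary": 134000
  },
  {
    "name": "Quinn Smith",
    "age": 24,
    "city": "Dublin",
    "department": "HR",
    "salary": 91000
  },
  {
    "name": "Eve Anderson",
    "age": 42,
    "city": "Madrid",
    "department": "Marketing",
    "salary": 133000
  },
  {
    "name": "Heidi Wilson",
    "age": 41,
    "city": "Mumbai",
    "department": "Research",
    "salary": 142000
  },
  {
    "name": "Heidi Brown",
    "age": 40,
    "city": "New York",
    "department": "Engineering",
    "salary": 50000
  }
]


Original: 5 records with fields: name, age, city, department, salary
Keep: ['name', 'city']
Drop: ['age', 'department', 'salary']
Result: 5 records, 2 fields each

[
  {
    "name": "Heidi Brown",
    "city": "Vienna"
  },
  {
    "name": "Quinn Smith",
    "city": "Dublin"
  },
  {
    "name": "Eve Anderson",
    "city": "Madrid"
  },
  {
    "name": "Heidi Wilson",
    "city": "Mumbai"
  },
  {
    "name": "Heidi Brown",
    "city": "New York"
  }
]


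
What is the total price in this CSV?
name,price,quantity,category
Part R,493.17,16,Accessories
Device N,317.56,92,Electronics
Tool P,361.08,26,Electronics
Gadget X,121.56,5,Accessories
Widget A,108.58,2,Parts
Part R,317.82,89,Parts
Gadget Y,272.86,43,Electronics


Computing total price:
Values: [493.17, 317.56, 361.08, 121.56, 108.58, 317.82, 272.86]
Sum = 1992.63

1992.63


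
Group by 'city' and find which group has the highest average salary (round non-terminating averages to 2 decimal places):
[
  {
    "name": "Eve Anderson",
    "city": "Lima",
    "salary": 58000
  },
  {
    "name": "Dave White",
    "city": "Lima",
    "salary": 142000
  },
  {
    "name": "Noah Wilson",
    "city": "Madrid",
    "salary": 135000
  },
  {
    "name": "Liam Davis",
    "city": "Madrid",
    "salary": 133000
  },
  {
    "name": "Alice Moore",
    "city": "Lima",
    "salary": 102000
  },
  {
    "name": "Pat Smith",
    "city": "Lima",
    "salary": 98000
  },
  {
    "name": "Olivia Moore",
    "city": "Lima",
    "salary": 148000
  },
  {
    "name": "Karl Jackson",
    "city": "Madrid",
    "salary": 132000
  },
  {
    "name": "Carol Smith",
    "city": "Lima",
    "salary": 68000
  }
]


Group by: city

Groups:
  Lima: 6 people, avg salary = 616000/6 ≈ $102666.67
  Madrid: 3 people, avg salary = 400000/3 ≈ $133333.33

Highest average salary: Madrid (≈$133333.33)

Madrid (≈$133333.33)


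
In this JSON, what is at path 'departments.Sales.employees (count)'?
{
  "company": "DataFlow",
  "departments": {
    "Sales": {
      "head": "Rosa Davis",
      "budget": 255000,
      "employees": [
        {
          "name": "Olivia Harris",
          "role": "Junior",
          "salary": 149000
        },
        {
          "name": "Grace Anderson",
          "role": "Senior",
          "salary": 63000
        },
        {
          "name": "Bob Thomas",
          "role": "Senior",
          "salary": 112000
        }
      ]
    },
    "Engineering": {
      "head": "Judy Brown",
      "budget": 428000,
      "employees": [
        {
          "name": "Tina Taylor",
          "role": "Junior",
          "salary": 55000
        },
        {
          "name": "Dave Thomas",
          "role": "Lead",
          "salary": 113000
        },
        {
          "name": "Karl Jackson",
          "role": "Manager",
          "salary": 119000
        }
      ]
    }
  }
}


Path: departments.Sales.employees (count)

Navigate:
  -> departments
  -> Sales
  -> employees (array, length 3)

3


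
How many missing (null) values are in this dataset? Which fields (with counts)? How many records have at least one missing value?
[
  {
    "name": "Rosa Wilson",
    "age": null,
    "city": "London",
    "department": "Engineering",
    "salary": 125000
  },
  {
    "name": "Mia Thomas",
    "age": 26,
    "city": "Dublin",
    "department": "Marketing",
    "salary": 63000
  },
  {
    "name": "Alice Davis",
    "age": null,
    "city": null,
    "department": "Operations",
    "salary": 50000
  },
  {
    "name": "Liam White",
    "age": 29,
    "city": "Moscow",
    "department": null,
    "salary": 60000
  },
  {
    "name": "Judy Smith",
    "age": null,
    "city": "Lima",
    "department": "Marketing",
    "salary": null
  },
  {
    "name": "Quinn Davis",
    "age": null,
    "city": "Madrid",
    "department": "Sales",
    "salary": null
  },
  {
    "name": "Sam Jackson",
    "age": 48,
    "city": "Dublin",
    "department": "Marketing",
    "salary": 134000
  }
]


Checking for missing (null) values in 7 records:

  Rosa Wilson: age
  Mia Thomas: complete
  Alice Davis: age, city
  Liam White: department
  Judy Smith: age, salary
  Quinn Davis: age, salary
  Sam Jackson: complete

Per field:
  name: 0 missing
  age: 4 missing
  city: 1 missing
  department: 1 missing
  salary: 2 missing

Total missing values: 8
Records with any missing: 5

8 missing values (age: 4, city: 1, department: 1, salary: 2); 5 incomplete records


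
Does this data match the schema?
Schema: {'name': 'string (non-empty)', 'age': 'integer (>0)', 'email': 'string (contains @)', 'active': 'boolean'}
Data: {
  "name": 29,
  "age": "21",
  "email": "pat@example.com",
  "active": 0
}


Validating each field against schema:
  name: FAIL (29 is not a string)
  age: FAIL ("21" is not an integer)
  email: OK (string with @)
  active: FAIL (0 is not a boolean)

Result: INVALID (3 errors: name, age, active)

INVALID (3 errors: name, age, active)


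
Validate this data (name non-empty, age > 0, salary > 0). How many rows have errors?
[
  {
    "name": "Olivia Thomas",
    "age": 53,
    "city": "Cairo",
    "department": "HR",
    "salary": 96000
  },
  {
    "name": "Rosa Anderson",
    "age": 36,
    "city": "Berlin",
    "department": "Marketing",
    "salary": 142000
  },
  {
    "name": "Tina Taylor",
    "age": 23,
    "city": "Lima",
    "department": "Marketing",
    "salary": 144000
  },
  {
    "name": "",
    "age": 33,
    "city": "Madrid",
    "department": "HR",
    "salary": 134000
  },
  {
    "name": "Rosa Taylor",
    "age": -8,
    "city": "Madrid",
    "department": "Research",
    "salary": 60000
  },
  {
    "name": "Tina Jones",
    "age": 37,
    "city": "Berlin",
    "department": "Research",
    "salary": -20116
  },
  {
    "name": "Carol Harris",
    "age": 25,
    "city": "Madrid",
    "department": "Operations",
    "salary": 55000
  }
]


Validating 7 records:
Rules: name non-empty, age > 0, salary > 0

  Row 1 (Olivia Thomas): OK
  Row 2 (Rosa Anderson): OK
  Row 3 (Tina Taylor): OK
  Row 4 (???): empty name
  Row 5 (Rosa Taylor): negative age: -8
  Row 6 (Tina Jones): negative salary: -20116
  Row 7 (Carol Harris): OK

Total errors: 3

3 errors


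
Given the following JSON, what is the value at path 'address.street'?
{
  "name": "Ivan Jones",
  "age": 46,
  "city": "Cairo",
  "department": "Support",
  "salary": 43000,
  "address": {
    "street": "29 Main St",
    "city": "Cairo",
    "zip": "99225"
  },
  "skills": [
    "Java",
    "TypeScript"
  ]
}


Query: address.street
Path: address -> street
Value: 29 Main St

29 Main St


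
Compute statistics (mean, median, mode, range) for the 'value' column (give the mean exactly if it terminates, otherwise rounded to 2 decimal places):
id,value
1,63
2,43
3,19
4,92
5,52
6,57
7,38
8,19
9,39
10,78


Data: [63, 43, 19, 92, 52, 57, 38, 19, 39, 78]
Count: 10
Sum: 500
Mean: 500/10 = 50
Sorted: [19, 19, 38, 39, 43, 52, 57, 63, 78, 92]
Median: 47.5
Mode: 19 (2 times)
Range: 92 - 19 = 73
Min: 19, Max: 92

mean=50, median=47.5, mode=19, range=73


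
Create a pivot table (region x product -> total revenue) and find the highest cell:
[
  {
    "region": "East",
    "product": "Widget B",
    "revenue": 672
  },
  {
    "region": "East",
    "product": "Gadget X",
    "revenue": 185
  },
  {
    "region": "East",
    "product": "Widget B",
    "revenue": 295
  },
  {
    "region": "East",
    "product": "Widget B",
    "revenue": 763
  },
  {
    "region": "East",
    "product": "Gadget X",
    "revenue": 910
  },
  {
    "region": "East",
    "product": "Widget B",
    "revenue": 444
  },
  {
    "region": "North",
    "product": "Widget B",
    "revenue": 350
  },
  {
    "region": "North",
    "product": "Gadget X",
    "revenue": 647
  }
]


Pivot: region (rows) x product (columns) -> total revenue

     Gadget X      Widget B    
East          1095          2174  
North          647           350  

Highest: East / Widget B = $2174

East / Widget B = $2174


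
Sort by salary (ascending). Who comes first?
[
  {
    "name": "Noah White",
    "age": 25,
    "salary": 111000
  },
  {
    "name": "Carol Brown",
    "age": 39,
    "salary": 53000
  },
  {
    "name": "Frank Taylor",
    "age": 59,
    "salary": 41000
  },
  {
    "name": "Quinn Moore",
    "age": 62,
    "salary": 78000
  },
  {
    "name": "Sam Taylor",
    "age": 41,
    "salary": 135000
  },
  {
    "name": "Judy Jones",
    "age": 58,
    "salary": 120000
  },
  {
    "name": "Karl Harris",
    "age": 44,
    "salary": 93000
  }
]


Sort by: salary (ascending)

Sorted order:
  1. Frank Taylor (salary = 41000)
  2. Carol Brown (salary = 53000)
  3. Quinn Moore (salary = 78000)
  4. Karl Harris (salary = 93000)
  5. Noah White (salary = 111000)
  6. Judy Jones (salary = 120000)
  7. Sam Taylor (salary = 135000)

First: Frank Taylor

Frank Taylor


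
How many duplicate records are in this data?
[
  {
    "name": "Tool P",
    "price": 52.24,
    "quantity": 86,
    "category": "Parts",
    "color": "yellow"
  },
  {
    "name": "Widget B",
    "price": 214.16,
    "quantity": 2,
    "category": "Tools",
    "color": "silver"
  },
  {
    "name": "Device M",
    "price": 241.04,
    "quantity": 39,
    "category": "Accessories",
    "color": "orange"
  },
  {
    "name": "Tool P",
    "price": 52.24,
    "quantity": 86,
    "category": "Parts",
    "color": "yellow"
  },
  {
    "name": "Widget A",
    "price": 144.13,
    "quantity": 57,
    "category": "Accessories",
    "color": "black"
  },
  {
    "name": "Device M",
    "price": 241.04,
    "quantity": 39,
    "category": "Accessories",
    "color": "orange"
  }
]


Checking 6 records for duplicates:

  Row 1: Tool P ($52.24, qty 86)
  Row 2: Widget B ($214.16, qty 2)
  Row 3: Device M ($241.04, qty 39)
  Row 4: Tool P ($52.24, qty 86) <-- DUPLICATE
  Row 5: Widget A ($144.13, qty 57)
  Row 6: Device M ($241.04, qty 39) <-- DUPLICATE

Duplicates found: 2
Unique records: 4

2 duplicates, 4 unique


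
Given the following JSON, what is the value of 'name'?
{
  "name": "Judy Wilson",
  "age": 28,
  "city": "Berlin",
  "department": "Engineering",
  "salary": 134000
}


Looking up field 'name'
Value: Judy Wilson

Judy Wilson


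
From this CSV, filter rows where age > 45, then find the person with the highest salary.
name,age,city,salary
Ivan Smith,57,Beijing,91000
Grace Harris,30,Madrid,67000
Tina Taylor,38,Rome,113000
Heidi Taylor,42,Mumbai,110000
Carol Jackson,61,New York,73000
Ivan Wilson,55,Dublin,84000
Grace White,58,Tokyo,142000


Filter: age > 45
Sort by: salary (descending)

Filtered records (4):
  Grace White, age 58, salary $142000
  Ivan Smith, age 57, salary $91000
  Ivan Wilson, age 55, salary $84000
  Carol Jackson, age 61, salary $73000

Highest salary: Grace White ($142000)

Grace White


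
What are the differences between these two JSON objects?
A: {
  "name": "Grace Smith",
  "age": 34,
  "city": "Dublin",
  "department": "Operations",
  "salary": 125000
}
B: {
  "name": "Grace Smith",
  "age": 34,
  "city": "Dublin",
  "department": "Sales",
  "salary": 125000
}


Comparing each field (in key order):
  name: same
  age: same
  city: same
  department: DIFFERENT
  salary: same
Differences:
  department: Operations -> Sales

1 field(s) changed

1 change: department


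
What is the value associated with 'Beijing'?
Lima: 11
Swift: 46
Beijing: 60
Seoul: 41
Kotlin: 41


Looking up key 'Beijing'
Value: 60

60


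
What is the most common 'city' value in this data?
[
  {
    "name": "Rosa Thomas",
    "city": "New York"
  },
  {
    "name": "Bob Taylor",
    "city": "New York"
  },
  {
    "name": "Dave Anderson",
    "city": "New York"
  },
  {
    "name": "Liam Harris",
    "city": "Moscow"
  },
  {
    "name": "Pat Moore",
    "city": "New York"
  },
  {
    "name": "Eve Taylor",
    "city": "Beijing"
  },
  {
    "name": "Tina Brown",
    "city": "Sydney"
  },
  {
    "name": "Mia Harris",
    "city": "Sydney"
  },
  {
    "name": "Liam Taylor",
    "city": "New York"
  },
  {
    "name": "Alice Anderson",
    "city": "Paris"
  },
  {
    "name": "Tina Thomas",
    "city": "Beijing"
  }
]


Counting 'city' values across 11 records:

  New York: 5 #####
  Beijing: 2 ##
  Sydney: 2 ##
  Moscow: 1 #
  Paris: 1 #

Most common: New York (5 times)

New York (5 times)
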